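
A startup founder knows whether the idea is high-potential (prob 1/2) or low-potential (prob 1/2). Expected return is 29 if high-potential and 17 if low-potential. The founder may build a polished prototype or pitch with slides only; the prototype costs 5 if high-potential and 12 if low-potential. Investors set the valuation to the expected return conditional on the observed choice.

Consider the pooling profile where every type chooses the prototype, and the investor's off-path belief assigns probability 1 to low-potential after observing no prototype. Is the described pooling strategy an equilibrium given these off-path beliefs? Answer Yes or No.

No

On path, the investor holds the prior and pays 1/2·29 + 1/2·17 = 23. Off path (no prototype), believing low-potential, it pays 17.
high-potential: the prototype nets 23 − 5 = 18; no prototype nets 17. high-potential stays.
low-potential: the prototype nets 23 − 12 = 11; no prototype nets 17. low-potential would deviate.
A type deviates, so pooling fails.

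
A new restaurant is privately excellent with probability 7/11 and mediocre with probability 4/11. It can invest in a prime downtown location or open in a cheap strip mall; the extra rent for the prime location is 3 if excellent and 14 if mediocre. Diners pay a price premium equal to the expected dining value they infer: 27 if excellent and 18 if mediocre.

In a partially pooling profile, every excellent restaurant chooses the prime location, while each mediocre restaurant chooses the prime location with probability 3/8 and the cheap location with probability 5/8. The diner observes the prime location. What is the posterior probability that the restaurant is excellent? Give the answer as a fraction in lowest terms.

P(the prime location) = (7/11)·1 + (4/11)·(3/8) = 17/22.
By Bayes' rule, P(excellent | the prime location) = (7/11) / (17/22) = 14/17.

14/17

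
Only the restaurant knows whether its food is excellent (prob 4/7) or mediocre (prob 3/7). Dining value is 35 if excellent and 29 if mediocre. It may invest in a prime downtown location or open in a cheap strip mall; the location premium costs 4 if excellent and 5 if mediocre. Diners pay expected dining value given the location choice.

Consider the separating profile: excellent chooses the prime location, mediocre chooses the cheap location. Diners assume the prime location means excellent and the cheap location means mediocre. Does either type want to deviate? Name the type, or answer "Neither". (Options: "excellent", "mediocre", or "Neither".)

mediocre

The prime location pays 35; the cheap location pays 29.
excellent: assigned the prime location, nets 35 − 4 = 31; deviating to the cheap location nets 29.
mediocre: assigned the cheap location, nets 29; deviating to the prime location nets 35 − 5 = 30.
The mediocre type gains 1 by deviating.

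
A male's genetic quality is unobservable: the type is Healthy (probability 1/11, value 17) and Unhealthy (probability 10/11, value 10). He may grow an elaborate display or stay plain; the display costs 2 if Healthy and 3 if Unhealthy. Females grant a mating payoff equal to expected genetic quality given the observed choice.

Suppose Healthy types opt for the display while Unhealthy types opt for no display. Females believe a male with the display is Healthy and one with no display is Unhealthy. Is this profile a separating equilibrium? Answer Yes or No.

No

Under these beliefs, the display earns mating payoff 17 and no display earns mating payoff 10.
Healthy: the display nets 17 − 2 = 15; no display nets 10. Healthy prefers the display.
Unhealthy: the display nets 17 − 3 = 14; no display nets 10. Unhealthy would deviate to the display.
Unhealthy has a profitable deviation, so the profile is not an equilibrium.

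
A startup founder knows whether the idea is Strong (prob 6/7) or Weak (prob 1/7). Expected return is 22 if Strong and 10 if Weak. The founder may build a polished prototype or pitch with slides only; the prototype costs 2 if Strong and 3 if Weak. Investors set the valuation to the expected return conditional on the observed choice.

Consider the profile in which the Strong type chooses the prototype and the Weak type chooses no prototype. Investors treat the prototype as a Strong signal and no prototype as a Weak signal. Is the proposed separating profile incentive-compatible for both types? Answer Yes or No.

Under these beliefs, the prototype earns valuation 22 and no prototype earns valuation 10.
Strong: the prototype nets 22 − 2 = 20; no prototype nets 10. Strong prefers the prototype.
Weak: the prototype nets 22 − 3 = 19; no prototype nets 10. Weak would deviate to the prototype.
Weak has a profitable deviation, so the profile is not an equilibrium.

No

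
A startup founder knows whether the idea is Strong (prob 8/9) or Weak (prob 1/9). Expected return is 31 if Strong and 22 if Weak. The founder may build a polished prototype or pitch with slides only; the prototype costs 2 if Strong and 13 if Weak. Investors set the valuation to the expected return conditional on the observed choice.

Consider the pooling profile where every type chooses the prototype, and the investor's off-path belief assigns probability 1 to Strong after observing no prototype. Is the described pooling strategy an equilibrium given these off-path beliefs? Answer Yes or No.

On path, the investor holds the prior and pays 8/9·31 + 1/9·22 = 30. Off path (no prototype), believing Strong, it pays 31.
Strong: the prototype nets 30 − 2 = 28; no prototype nets 31. Strong would deviate.
Weak: the prototype nets 30 − 13 = 17; no prototype nets 31. Weak would deviate.
A type deviates, so pooling fails.

No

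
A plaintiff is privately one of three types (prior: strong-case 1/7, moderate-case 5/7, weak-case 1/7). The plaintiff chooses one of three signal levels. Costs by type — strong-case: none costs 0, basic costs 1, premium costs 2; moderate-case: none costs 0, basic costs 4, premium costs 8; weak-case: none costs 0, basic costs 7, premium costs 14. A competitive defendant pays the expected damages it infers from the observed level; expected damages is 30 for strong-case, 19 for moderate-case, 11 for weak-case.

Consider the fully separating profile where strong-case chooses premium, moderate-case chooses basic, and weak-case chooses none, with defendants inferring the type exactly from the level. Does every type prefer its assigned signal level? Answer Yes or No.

No

Separating settlements: premium → 30, basic → 19, none → 11.
strong-case (assigned premium): none: 11 − 0 = 11; basic: 19 − 1 = 18; premium: 30 − 2 = 28. strong-case stays.
moderate-case (assigned basic): none: 11 − 0 = 11; basic: 19 − 4 = 15; premium: 30 − 8 = 22. moderate-case prefers premium.
weak-case (assigned none): none: 11 − 0 = 11; basic: 19 − 7 = 12; premium: 30 − 14 = 16. weak-case prefers premium.
At least one type deviates; the separating profile fails.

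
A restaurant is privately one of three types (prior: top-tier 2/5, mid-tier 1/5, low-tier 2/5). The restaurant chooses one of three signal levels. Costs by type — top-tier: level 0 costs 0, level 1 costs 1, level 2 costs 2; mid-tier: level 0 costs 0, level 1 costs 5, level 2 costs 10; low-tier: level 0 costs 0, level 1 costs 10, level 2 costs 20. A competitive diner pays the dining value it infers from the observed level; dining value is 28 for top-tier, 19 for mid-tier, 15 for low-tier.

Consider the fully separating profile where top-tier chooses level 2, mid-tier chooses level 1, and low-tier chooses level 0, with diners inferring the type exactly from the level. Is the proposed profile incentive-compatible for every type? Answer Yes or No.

Separating price premiums: level 2 → 28, level 1 → 19, level 0 → 15.
top-tier (assigned level 2): level 0: 15 − 0 = 15; level 1: 19 − 1 = 18; level 2: 28 − 2 = 26. top-tier stays.
mid-tier (assigned level 1): level 0: 15 − 0 = 15; level 1: 19 − 5 = 14; level 2: 28 − 10 = 18. mid-tier prefers level 2.
low-tier (assigned level 0): level 0: 15 − 0 = 15; level 1: 19 − 10 = 9; level 2: 28 − 20 = 8. low-tier stays.
At least one type deviates; the separating profile fails.

No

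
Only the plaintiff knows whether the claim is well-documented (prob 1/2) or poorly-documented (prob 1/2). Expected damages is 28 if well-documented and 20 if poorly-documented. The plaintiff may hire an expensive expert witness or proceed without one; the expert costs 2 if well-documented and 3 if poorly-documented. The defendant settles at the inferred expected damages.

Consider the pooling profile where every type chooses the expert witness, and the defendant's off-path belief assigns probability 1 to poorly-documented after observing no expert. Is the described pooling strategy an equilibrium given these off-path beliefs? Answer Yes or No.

On path, the defendant holds the prior and pays 1/2·28 + 1/2·20 = 24. Off path (no expert), believing poorly-documented, it pays 20.
well-documented: the expert witness nets 24 − 2 = 22; no expert nets 20. well-documented stays.
poorly-documented: the expert witness nets 24 − 3 = 21; no expert nets 20. poorly-documented stays.
No type deviates, so pooling is sustained.

Yes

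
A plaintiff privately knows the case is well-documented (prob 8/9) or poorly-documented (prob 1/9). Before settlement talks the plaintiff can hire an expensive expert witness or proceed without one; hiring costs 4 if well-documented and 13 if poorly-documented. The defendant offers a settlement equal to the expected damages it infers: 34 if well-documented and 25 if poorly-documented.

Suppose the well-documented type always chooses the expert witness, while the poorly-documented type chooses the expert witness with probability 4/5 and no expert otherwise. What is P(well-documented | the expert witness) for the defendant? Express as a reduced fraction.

P(the expert witness) = (8/9)·1 + (1/9)·(4/5) = 44/45.
By Bayes' rule, P(well-documented | the expert witness) = (8/9) / (44/45) = 10/11.

10/11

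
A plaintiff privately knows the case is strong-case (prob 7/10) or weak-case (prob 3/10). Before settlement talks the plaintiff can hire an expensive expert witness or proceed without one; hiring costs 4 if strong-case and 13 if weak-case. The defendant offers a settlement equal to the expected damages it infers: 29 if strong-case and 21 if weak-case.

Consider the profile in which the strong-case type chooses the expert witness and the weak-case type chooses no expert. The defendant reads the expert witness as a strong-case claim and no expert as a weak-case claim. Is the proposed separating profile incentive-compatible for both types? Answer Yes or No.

Yes

Under these beliefs, the expert witness earns settlement 29 and no expert earns settlement 21.
strong-case: the expert witness nets 29 − 4 = 25; no expert nets 21. strong-case prefers the expert witness.
weak-case: the expert witness nets 29 − 13 = 16; no expert nets 21. weak-case prefers no expert.
Neither type deviates, so the separating profile is an equilibrium.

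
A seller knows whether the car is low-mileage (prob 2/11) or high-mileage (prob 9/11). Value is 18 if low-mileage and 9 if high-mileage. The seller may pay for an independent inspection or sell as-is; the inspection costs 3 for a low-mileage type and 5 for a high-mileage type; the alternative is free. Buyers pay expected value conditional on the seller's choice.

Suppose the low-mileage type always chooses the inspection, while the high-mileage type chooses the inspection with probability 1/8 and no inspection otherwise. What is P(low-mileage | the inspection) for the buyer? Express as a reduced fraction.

P(the inspection) = (2/11)·1 + (9/11)·(1/8) = 25/88.
By Bayes' rule, P(low-mileage | the inspection) = (2/11) / (25/88) = 16/25.

16/25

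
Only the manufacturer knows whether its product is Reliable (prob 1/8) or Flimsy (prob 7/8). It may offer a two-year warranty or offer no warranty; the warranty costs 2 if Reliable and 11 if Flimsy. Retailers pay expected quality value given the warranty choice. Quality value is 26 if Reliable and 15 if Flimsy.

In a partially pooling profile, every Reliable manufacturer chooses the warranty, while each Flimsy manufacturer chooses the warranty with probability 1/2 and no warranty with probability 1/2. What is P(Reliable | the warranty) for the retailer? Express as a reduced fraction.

P(the warranty) = (1/8)·1 + (7/8)·(1/2) = 9/16.
By Bayes' rule, P(Reliable | the warranty) = (1/8) / (9/16) = 2/9.

2/9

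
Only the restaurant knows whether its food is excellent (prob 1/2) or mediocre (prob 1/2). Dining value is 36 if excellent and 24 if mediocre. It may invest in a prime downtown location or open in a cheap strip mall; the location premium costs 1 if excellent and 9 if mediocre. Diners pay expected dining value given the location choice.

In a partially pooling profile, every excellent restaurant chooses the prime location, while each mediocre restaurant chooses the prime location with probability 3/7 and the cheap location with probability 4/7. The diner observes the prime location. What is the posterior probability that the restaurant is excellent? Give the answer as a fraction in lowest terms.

7/10

P(the prime location) = (1/2)·1 + (1/2)·(3/7) = 5/7.
By Bayes' rule, P(excellent | the prime location) = (1/2) / (5/7) = 7/10.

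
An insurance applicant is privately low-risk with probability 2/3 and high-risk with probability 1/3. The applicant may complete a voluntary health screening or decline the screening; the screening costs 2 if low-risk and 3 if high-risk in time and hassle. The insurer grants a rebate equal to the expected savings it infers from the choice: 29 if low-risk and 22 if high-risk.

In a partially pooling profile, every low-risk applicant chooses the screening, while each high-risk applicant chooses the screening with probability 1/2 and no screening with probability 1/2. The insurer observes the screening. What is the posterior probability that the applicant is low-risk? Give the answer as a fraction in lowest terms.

4/5

P(the screening) = (2/3)·1 + (1/3)·(1/2) = 5/6.
By Bayes' rule, P(low-risk | the screening) = (2/3) / (5/6) = 4/5.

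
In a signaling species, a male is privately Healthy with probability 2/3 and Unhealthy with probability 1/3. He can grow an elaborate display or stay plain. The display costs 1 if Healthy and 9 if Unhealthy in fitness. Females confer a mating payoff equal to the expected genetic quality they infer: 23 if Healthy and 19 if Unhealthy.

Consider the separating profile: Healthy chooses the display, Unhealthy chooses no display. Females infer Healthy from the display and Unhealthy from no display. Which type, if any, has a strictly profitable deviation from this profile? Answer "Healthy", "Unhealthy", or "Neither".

Neither

The display pays 23; no display pays 19.
Healthy: assigned the display, nets 23 − 1 = 22; deviating to no display nets 19.
Unhealthy: assigned no display, nets 19; deviating to the display nets 23 − 9 = 14.
Both types strictly prefer their assigned action; no profitable deviation.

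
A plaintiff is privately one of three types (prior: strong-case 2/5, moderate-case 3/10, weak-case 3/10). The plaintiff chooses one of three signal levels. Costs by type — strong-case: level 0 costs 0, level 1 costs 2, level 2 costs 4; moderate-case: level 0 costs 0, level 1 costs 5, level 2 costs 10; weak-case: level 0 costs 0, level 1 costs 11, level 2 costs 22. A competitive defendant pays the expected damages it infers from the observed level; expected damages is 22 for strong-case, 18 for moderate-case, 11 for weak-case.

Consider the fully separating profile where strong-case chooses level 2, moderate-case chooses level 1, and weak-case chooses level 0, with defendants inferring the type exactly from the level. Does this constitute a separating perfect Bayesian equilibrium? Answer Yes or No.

Yes

Separating settlements: level 2 → 22, level 1 → 18, level 0 → 11.
strong-case (assigned level 2): level 0: 11 − 0 = 11; level 1: 18 − 2 = 16; level 2: 22 − 4 = 18. strong-case stays.
moderate-case (assigned level 1): level 0: 11 − 0 = 11; level 1: 18 − 5 = 13; level 2: 22 − 10 = 12. moderate-case stays.
weak-case (assigned level 0): level 0: 11 − 0 = 11; level 1: 18 − 11 = 7; level 2: 22 − 22 = 0. weak-case stays.
Every type prefers its assigned level; separation holds.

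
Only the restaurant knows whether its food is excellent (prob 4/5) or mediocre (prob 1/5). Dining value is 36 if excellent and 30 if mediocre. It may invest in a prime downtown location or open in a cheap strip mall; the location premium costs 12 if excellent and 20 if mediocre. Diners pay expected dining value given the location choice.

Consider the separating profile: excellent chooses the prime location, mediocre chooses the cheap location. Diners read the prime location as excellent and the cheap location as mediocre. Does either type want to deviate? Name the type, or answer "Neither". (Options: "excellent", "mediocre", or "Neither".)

excellent

The prime location pays 36; the cheap location pays 30.
excellent: assigned the prime location, nets 36 − 12 = 24; deviating to the cheap location nets 30.
mediocre: assigned the cheap location, nets 30; deviating to the prime location nets 36 − 20 = 16.
The excellent type gains 6 by deviating.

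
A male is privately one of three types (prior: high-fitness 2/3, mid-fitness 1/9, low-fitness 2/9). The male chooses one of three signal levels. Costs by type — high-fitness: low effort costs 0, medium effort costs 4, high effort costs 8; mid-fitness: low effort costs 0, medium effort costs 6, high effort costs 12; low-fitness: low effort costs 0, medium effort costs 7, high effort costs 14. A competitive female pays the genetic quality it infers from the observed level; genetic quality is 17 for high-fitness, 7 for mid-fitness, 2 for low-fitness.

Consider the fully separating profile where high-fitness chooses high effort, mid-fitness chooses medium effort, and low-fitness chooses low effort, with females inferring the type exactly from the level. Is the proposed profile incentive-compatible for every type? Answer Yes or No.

Separating mating payoffs: high effort → 17, medium effort → 7, low effort → 2.
high-fitness (assigned high effort): low effort: 2 − 0 = 2; medium effort: 7 − 4 = 3; high effort: 17 − 8 = 9. high-fitness stays.
mid-fitness (assigned medium effort): low effort: 2 − 0 = 2; medium effort: 7 − 6 = 1; high effort: 17 − 12 = 5. mid-fitness prefers high effort.
low-fitness (assigned low effort): low effort: 2 − 0 = 2; medium effort: 7 − 7 = 0; high effort: 17 − 14 = 3. low-fitness prefers high effort.
At least one type deviates; the separating profile fails.

No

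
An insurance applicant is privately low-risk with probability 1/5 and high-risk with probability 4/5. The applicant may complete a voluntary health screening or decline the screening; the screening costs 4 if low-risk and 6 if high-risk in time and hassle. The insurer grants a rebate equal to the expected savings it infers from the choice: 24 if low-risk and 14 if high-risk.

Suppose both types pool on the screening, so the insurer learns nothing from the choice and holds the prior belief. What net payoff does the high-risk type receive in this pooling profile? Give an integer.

10

Pooled rebate = 1/5·24 + 4/5·14 = 16.
high-risk pays cost 6 for the screening, so net payoff = 16 − 6 = 10.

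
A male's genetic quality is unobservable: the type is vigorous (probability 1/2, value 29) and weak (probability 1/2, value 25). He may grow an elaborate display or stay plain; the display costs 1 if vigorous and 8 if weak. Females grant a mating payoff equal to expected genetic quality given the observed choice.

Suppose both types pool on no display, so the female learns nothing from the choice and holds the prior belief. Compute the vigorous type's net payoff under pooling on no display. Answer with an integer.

Pooled mating payoff = 1/2·29 + 1/2·25 = 27.
vigorous pays no cost for no display, so net payoff = 27.

27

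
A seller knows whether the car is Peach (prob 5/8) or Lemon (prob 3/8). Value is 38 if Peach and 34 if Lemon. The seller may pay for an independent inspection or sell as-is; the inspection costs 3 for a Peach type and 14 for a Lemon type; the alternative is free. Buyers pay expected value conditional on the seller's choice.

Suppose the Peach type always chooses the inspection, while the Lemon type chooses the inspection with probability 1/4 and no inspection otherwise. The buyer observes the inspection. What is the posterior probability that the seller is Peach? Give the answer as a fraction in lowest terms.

P(the inspection) = (5/8)·1 + (3/8)·(1/4) = 23/32.
By Bayes' rule, P(Peach | the inspection) = (5/8) / (23/32) = 20/23.

20/23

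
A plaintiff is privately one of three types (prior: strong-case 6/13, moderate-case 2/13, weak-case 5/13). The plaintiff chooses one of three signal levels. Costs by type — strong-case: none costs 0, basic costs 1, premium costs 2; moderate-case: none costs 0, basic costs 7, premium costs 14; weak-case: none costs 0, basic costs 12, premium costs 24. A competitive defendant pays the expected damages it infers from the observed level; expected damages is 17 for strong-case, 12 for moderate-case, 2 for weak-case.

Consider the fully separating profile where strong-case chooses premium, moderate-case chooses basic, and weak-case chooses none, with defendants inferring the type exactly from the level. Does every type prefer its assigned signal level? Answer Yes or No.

Separating settlements: premium → 17, basic → 12, none → 2.
strong-case (assigned premium): none: 2 − 0 = 2; basic: 12 − 1 = 11; premium: 17 − 2 = 15. strong-case stays.
moderate-case (assigned basic): none: 2 − 0 = 2; basic: 12 − 7 = 5; premium: 17 − 14 = 3. moderate-case stays.
weak-case (assigned none): none: 2 − 0 = 2; basic: 12 − 12 = 0; premium: 17 − 24 = -7. weak-case stays.
Every type prefers its assigned level; separation holds.

Yes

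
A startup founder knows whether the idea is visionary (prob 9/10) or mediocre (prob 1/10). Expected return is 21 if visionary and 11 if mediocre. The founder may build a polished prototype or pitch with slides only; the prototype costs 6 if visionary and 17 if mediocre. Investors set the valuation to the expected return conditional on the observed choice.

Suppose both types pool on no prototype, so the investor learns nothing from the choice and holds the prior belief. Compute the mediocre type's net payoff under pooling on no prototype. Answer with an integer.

Pooled valuation = 9/10·21 + 1/10·11 = 20.
mediocre pays no cost for no prototype, so net payoff = 20.

20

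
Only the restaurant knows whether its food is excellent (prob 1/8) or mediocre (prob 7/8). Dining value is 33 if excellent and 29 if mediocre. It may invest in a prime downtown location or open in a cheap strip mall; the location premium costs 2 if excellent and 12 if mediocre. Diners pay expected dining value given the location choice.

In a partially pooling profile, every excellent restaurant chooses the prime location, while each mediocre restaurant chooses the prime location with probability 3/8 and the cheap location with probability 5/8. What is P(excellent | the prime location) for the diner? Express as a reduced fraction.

P(the prime location) = (1/8)·1 + (7/8)·(3/8) = 29/64.
By Bayes' rule, P(excellent | the prime location) = (1/8) / (29/64) = 8/29.

8/29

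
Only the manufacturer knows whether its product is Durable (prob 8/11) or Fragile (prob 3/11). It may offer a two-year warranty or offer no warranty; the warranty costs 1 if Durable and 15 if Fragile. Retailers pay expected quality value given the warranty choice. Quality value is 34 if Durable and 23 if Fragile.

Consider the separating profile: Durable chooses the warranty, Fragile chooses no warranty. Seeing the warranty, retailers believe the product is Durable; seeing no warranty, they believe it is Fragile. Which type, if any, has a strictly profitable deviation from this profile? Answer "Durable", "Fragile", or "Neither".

The warranty pays 34; no warranty pays 23.
Durable: assigned the warranty, nets 34 − 1 = 33; deviating to no warranty nets 23.
Fragile: assigned no warranty, nets 23; deviating to the warranty nets 34 − 15 = 19.
Both types strictly prefer their assigned action; no profitable deviation.

Neither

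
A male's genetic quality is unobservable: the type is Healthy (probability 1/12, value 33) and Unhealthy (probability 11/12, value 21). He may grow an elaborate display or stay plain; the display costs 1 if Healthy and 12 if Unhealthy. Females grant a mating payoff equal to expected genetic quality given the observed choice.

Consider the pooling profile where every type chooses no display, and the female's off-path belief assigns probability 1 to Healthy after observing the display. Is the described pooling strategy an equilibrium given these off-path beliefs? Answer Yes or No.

No

On path, the female holds the prior and pays 1/12·33 + 11/12·21 = 22. Off path (the display), believing Healthy, it pays 33.
Healthy: no display nets 22; the display nets 33 − 1 = 32. Healthy would deviate.
Unhealthy: no display nets 22; the display nets 33 − 12 = 21. Unhealthy stays.
A type deviates, so pooling fails.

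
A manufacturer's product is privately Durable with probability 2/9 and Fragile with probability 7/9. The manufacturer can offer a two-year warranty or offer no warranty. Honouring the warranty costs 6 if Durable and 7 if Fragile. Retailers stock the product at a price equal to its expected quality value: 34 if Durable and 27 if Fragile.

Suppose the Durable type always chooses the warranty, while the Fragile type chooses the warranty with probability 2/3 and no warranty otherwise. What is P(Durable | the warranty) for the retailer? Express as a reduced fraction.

3/10

P(the warranty) = (2/9)·1 + (7/9)·(2/3) = 20/27.
By Bayes' rule, P(Durable | the warranty) = (2/9) / (20/27) = 3/10.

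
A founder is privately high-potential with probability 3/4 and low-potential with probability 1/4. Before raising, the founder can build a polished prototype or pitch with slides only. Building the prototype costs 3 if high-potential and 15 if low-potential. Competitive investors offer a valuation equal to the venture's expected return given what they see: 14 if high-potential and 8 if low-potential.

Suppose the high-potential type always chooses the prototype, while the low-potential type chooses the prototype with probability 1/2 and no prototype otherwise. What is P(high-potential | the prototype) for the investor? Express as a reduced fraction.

P(the prototype) = (3/4)·1 + (1/4)·(1/2) = 7/8.
By Bayes' rule, P(high-potential | the prototype) = (3/4) / (7/8) = 6/7.

6/7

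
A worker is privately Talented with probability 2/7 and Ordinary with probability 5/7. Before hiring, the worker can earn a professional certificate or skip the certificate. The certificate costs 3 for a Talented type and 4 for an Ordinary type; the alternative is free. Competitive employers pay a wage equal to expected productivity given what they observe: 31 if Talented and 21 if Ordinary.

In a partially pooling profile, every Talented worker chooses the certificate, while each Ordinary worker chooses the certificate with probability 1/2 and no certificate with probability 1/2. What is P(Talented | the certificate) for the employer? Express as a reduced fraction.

4/9

P(the certificate) = (2/7)·1 + (5/7)·(1/2) = 9/14.
By Bayes' rule, P(Talented | the certificate) = (2/7) / (9/14) = 4/9.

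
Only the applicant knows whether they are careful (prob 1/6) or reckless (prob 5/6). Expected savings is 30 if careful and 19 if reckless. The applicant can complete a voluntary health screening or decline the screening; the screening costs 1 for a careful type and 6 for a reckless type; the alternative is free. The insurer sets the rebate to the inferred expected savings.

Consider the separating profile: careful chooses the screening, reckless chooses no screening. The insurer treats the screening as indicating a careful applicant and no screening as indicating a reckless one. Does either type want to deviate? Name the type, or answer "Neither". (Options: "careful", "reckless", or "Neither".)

The screening pays 30; no screening pays 19.
careful: assigned the screening, nets 30 − 1 = 29; deviating to no screening nets 19.
reckless: assigned no screening, nets 19; deviating to the screening nets 30 − 6 = 24.
The reckless type gains 5 by deviating.

reckless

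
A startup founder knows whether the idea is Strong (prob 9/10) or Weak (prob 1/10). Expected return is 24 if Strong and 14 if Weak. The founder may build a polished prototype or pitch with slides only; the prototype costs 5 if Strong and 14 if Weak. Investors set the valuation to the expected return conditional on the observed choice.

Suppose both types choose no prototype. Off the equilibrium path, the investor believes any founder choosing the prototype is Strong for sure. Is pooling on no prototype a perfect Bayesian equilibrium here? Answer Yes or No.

Yes

On path, the investor holds the prior and pays 9/10·24 + 1/10·14 = 23. Off path (the prototype), believing Strong, it pays 24.
Strong: no prototype nets 23; the prototype nets 24 − 5 = 19. Strong stays.
Weak: no prototype nets 23; the prototype nets 24 − 14 = 10. Weak stays.
No type deviates, so pooling is sustained.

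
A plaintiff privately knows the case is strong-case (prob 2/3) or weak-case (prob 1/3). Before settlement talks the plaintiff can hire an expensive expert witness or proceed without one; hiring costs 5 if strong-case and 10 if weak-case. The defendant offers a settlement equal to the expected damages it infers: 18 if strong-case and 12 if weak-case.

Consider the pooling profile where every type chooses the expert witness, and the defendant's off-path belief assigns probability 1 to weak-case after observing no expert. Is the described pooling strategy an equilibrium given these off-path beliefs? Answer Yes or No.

On path, the defendant holds the prior and pays 2/3·18 + 1/3·12 = 16. Off path (no expert), believing weak-case, it pays 12.
strong-case: the expert witness nets 16 − 5 = 11; no expert nets 12. strong-case would deviate.
weak-case: the expert witness nets 16 − 10 = 6; no expert nets 12. weak-case would deviate.
A type deviates, so pooling fails.

No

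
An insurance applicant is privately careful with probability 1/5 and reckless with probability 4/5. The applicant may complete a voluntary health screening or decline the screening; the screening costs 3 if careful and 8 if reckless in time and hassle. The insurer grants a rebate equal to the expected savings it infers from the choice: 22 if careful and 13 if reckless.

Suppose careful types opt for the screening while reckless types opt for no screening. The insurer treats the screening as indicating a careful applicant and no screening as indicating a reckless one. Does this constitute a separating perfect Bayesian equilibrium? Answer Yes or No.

No

Under these beliefs, the screening earns rebate 22 and no screening earns rebate 13.
careful: the screening nets 22 − 3 = 19; no screening nets 13. careful prefers the screening.
reckless: the screening nets 22 − 8 = 14; no screening nets 13. reckless would deviate to the screening.
reckless has a profitable deviation, so the profile is not an equilibrium.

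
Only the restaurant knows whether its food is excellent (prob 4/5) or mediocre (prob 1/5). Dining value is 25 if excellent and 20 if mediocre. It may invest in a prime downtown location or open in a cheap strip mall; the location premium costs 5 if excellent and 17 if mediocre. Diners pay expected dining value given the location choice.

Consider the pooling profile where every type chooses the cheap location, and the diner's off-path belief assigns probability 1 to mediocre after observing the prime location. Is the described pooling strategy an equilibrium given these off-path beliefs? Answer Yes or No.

On path, the diner holds the prior and pays 4/5·25 + 1/5·20 = 24. Off path (the prime location), believing mediocre, it pays 20.
excellent: the cheap location nets 24; the prime location nets 20 − 5 = 15. excellent stays.
mediocre: the cheap location nets 24; the prime location nets 20 − 17 = 3. mediocre stays.
No type deviates, so pooling is sustained.

Yes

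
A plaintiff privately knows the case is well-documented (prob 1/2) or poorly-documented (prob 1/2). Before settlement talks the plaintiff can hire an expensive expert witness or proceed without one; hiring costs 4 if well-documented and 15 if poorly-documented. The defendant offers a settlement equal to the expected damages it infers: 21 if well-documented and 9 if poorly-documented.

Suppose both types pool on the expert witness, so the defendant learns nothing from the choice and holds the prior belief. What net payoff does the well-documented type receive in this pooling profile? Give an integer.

Pooled settlement = 1/2·21 + 1/2·9 = 15.
well-documented pays cost 4 for the expert witness, so net payoff = 15 − 4 = 11.

11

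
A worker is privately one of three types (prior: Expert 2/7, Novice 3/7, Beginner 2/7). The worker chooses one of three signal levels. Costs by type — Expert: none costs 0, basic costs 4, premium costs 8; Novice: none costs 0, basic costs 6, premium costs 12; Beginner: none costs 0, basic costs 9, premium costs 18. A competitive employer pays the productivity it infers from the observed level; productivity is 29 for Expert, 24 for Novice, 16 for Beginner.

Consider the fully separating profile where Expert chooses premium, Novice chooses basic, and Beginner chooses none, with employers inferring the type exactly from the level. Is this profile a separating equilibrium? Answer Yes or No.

Yes

Separating wages: premium → 29, basic → 24, none → 16.
Expert (assigned premium): none: 16 − 0 = 16; basic: 24 − 4 = 20; premium: 29 − 8 = 21. Expert stays.
Novice (assigned basic): none: 16 − 0 = 16; basic: 24 − 6 = 18; premium: 29 − 12 = 17. Novice stays.
Beginner (assigned none): none: 16 − 0 = 16; basic: 24 − 9 = 15; premium: 29 − 18 = 11. Beginner stays.
Every type prefers its assigned level; separation holds.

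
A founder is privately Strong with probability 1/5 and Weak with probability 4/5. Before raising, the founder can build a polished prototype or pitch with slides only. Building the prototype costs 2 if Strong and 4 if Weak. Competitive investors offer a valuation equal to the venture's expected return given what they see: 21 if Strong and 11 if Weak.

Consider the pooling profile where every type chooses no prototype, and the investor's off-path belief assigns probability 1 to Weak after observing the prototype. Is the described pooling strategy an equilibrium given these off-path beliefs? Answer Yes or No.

Yes

On path, the investor holds the prior and pays 1/5·21 + 4/5·11 = 13. Off path (the prototype), believing Weak, it pays 11.
Strong: no prototype nets 13; the prototype nets 11 − 2 = 9. Strong stays.
Weak: no prototype nets 13; the prototype nets 11 − 4 = 7. Weak stays.
No type deviates, so pooling is sustained.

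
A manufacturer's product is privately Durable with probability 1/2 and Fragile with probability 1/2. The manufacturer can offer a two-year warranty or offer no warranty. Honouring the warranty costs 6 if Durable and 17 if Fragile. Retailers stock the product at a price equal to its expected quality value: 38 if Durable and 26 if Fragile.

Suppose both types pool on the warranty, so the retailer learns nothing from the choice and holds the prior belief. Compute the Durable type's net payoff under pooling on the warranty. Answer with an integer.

26

Pooled price = 1/2·38 + 1/2·26 = 32.
Durable pays cost 6 for the warranty, so net payoff = 32 − 6 = 26.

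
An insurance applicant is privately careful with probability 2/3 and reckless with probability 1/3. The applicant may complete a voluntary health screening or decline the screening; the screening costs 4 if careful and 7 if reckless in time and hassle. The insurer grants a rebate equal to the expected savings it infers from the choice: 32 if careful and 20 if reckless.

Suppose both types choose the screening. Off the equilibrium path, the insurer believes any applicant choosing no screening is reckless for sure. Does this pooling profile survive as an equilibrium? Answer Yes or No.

Yes

On path, the insurer holds the prior and pays 2/3·32 + 1/3·20 = 28. Off path (no screening), believing reckless, it pays 20.
careful: the screening nets 28 − 4 = 24; no screening nets 20. careful stays.
reckless: the screening nets 28 − 7 = 21; no screening nets 20. reckless stays.
No type deviates, so pooling is sustained.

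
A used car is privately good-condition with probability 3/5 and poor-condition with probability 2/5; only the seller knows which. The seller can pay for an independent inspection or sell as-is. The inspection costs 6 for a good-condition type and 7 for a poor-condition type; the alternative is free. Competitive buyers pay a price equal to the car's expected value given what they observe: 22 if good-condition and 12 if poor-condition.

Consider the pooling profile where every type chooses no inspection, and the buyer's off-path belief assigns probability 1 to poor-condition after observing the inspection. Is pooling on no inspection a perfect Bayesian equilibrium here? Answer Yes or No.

On path, the buyer holds the prior and pays 3/5·22 + 2/5·12 = 18. Off path (the inspection), believing poor-condition, it pays 12.
good-condition: no inspection nets 18; the inspection nets 12 − 6 = 6. good-condition stays.
poor-condition: no inspection nets 18; the inspection nets 12 − 7 = 5. poor-condition stays.
No type deviates, so pooling is sustained.

Yes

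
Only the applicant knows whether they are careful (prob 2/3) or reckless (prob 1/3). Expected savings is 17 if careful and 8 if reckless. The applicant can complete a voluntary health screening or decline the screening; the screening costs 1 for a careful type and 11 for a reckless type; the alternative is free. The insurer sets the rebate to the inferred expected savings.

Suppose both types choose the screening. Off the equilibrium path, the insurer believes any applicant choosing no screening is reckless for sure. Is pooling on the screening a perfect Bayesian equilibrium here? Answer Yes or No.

No

On path, the insurer holds the prior and pays 2/3·17 + 1/3·8 = 14. Off path (no screening), believing reckless, it pays 8.
careful: the screening nets 14 − 1 = 13; no screening nets 8. careful stays.
reckless: the screening nets 14 − 11 = 3; no screening nets 8. reckless would deviate.
A type deviates, so pooling fails.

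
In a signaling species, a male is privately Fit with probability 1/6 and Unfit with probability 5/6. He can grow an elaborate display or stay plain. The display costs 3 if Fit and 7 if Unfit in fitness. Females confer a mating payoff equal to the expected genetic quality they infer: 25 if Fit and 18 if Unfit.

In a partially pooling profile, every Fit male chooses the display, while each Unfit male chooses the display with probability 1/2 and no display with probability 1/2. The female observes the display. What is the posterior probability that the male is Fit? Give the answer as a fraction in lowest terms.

2/7

P(the display) = (1/6)·1 + (5/6)·(1/2) = 7/12.
By Bayes' rule, P(Fit | the display) = (1/6) / (7/12) = 2/7.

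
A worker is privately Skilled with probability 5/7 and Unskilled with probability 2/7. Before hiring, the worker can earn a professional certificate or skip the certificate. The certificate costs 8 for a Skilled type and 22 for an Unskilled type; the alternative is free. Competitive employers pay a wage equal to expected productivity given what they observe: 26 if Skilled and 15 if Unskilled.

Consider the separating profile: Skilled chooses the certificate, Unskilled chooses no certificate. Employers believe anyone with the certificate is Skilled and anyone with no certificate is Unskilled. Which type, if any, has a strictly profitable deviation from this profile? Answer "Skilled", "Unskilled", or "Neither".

Neither

The certificate pays 26; no certificate pays 15.
Skilled: assigned the certificate, nets 26 − 8 = 18; deviating to no certificate nets 15.
Unskilled: assigned no certificate, nets 15; deviating to the certificate nets 26 − 22 = 4.
Both types strictly prefer their assigned action; no profitable deviation.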